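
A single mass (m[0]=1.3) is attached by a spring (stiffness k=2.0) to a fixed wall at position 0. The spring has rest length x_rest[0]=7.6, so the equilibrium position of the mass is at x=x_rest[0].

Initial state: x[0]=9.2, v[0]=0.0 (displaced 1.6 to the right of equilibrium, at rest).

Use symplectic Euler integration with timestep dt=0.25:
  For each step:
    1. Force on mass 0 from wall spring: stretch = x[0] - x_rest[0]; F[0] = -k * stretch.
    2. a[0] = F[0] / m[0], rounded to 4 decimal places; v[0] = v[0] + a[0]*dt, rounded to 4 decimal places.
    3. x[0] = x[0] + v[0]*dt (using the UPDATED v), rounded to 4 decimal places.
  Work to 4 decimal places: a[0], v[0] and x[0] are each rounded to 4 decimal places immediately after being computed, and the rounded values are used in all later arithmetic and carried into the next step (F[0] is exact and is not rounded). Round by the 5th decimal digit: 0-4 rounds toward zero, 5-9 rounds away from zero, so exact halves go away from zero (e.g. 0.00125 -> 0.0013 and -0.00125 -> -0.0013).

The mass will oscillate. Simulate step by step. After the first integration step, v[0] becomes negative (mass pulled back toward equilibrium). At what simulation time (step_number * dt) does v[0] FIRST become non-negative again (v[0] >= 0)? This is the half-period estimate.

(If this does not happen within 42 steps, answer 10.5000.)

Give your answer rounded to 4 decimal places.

Step 0: x=[9.2000] v=[0.0000]
Step 1: x=[9.0462] v=[-0.6154]
Step 2: x=[8.7533] v=[-1.1716]
Step 3: x=[8.3495] v=[-1.6152]
Step 4: x=[7.8736] v=[-1.9035]
Step 5: x=[7.3714] v=[-2.0087]
Step 6: x=[6.8912] v=[-1.9208]
Step 7: x=[6.4792] v=[-1.6482]
Step 8: x=[6.1749] v=[-1.2171]
Step 9: x=[6.0077] v=[-0.6690]
Step 10: x=[5.9936] v=[-0.0566]
Step 11: x=[6.1339] v=[0.5613]
First v>=0 after going negative at step 11, time=2.7500

Answer: 2.7500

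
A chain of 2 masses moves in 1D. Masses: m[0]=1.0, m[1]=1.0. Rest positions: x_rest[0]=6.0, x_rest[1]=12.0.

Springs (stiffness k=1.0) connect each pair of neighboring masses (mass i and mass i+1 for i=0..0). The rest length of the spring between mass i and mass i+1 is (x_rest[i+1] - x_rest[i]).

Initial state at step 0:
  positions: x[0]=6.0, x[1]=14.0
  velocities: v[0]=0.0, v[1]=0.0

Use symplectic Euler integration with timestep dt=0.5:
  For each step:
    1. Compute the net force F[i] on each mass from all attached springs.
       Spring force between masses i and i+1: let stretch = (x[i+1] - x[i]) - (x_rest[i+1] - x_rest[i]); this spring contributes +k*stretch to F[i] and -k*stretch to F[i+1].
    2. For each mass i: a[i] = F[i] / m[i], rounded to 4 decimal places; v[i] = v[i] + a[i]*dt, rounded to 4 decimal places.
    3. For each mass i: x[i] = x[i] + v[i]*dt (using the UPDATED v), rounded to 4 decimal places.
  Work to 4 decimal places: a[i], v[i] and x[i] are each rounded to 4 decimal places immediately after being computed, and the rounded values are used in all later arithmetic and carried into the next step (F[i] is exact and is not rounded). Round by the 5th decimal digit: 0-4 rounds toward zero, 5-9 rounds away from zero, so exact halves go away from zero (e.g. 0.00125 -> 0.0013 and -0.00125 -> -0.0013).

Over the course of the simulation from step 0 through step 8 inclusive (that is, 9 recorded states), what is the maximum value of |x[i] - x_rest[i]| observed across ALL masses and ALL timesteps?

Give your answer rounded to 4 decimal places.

Answer: 2.0625

Derivation:
Step 0: x=[6.0000 14.0000] v=[0.0000 0.0000]
Step 1: x=[6.5000 13.5000] v=[1.0000 -1.0000]
Step 2: x=[7.2500 12.7500] v=[1.5000 -1.5000]
Step 3: x=[7.8750 12.1250] v=[1.2500 -1.2500]
Step 4: x=[8.0625 11.9375] v=[0.3750 -0.3750]
Step 5: x=[7.7188 12.2813] v=[-0.6875 0.6875]
Step 6: x=[7.0157 12.9845] v=[-1.4063 1.4063]
Step 7: x=[6.3048 13.6955] v=[-1.4219 1.4219]
Step 8: x=[5.9415 14.0588] v=[-0.7266 0.7266]
Max displacement = 2.0625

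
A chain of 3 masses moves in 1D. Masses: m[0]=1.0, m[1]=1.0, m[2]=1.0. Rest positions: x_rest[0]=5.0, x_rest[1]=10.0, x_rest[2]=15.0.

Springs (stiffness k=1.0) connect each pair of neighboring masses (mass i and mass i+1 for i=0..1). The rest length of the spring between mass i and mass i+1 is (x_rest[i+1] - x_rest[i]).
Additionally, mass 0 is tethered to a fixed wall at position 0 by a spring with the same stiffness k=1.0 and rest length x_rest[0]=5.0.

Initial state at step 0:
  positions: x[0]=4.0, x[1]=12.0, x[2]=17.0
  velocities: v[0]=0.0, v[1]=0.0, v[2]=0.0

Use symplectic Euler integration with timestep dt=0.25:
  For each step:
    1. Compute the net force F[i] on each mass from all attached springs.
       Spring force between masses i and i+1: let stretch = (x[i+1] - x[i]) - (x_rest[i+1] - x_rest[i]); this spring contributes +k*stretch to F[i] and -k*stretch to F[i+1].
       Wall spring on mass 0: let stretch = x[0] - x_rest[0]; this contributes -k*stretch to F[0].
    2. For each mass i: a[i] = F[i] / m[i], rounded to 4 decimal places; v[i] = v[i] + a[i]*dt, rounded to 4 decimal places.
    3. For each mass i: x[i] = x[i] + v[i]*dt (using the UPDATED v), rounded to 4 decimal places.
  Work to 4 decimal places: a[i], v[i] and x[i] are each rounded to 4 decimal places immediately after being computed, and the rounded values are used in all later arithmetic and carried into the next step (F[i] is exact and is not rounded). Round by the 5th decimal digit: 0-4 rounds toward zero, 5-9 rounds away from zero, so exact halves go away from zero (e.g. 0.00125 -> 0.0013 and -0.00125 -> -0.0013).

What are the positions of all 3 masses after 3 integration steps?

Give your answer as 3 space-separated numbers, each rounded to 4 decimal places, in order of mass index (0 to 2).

Answer: 5.2930 11.0620 16.9446

Derivation:
Step 0: x=[4.0000 12.0000 17.0000] v=[0.0000 0.0000 0.0000]
Step 1: x=[4.2500 11.8125 17.0000] v=[1.0000 -0.7500 0.0000]
Step 2: x=[4.7070 11.4766 16.9883] v=[1.8281 -1.3438 -0.0469]
Step 3: x=[5.2930 11.0620 16.9446] v=[2.3438 -1.6583 -0.1748]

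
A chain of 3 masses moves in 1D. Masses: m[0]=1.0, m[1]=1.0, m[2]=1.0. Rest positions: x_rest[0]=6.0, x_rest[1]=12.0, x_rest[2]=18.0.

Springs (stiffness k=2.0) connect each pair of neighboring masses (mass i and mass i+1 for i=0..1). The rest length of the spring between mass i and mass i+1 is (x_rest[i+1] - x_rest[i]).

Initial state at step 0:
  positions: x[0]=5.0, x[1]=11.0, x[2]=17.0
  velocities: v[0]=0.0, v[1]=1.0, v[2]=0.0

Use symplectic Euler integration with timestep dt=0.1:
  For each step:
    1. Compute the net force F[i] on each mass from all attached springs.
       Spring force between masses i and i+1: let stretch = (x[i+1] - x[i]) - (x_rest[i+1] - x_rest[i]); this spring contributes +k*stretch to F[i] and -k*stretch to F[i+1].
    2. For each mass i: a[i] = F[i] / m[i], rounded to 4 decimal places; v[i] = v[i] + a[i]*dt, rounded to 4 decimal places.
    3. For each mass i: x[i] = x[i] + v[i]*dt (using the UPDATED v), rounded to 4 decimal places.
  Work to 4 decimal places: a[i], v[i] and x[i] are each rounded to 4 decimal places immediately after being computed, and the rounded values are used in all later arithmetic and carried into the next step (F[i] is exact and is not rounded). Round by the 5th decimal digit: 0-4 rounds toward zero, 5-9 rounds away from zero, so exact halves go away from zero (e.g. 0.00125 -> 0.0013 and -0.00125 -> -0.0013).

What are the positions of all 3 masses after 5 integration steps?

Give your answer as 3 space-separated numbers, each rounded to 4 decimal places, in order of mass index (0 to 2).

Step 0: x=[5.0000 11.0000 17.0000] v=[0.0000 1.0000 0.0000]
Step 1: x=[5.0000 11.1000 17.0000] v=[0.0000 1.0000 0.0000]
Step 2: x=[5.0020 11.1960 17.0020] v=[0.0200 0.9600 0.0200]
Step 3: x=[5.0079 11.2842 17.0079] v=[0.0588 0.8824 0.0588]
Step 4: x=[5.0193 11.3614 17.0193] v=[0.1141 0.7719 0.1141]
Step 5: x=[5.0376 11.4249 17.0376] v=[0.1825 0.6351 0.1825]

Answer: 5.0376 11.4249 17.0376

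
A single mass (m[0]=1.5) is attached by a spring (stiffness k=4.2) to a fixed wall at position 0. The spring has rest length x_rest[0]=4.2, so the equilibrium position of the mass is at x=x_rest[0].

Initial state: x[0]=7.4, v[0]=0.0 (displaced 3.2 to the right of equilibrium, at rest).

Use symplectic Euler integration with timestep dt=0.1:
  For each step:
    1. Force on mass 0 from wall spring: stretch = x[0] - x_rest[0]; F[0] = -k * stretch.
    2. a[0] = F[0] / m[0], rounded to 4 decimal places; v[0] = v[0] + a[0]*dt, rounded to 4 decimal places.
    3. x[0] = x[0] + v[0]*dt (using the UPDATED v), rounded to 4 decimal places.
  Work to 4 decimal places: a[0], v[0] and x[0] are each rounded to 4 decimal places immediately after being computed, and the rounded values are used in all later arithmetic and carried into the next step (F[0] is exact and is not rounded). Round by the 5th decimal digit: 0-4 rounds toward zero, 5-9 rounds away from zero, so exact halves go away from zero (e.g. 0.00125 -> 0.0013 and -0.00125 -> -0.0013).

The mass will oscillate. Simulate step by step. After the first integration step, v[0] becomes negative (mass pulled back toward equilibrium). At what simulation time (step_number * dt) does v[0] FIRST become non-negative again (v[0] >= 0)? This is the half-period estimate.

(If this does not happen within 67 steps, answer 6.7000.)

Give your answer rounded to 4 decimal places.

Answer: 1.9000

Derivation:
Step 0: x=[7.4000] v=[0.0000]
Step 1: x=[7.3104] v=[-0.8960]
Step 2: x=[7.1337] v=[-1.7669]
Step 3: x=[6.8749] v=[-2.5883]
Step 4: x=[6.5412] v=[-3.3373]
Step 5: x=[6.1419] v=[-3.9928]
Step 6: x=[5.6883] v=[-4.5365]
Step 7: x=[5.1930] v=[-4.9532]
Step 8: x=[4.6699] v=[-5.2312]
Step 9: x=[4.1336] v=[-5.3628]
Step 10: x=[3.5992] v=[-5.3442]
Step 11: x=[3.0816] v=[-5.1760]
Step 12: x=[2.5953] v=[-4.8629]
Step 13: x=[2.1539] v=[-4.4136]
Step 14: x=[1.7698] v=[-3.8407]
Step 15: x=[1.4538] v=[-3.1602]
Step 16: x=[1.2147] v=[-2.3913]
Step 17: x=[1.0592] v=[-1.5554]
Step 18: x=[0.9916] v=[-0.6760]
Step 19: x=[1.0138] v=[0.2224]
First v>=0 after going negative at step 19, time=1.9000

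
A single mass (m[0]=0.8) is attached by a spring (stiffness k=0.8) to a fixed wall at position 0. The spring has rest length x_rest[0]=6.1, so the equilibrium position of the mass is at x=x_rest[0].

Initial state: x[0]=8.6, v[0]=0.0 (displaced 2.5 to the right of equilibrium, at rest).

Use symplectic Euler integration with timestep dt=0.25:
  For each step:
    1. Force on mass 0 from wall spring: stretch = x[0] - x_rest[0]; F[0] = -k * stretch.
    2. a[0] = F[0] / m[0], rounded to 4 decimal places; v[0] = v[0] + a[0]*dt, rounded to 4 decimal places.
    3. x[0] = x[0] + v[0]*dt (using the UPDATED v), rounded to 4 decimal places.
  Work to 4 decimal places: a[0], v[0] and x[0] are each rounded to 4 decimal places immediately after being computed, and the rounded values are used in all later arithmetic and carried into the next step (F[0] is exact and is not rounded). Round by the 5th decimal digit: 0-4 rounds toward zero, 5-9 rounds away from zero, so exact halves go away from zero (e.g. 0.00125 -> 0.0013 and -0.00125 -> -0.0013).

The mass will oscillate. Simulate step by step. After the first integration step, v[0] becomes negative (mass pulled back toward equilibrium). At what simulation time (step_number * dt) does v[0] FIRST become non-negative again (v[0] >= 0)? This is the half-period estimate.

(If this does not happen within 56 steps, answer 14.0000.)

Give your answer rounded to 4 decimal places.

Answer: 3.2500

Derivation:
Step 0: x=[8.6000] v=[0.0000]
Step 1: x=[8.4438] v=[-0.6250]
Step 2: x=[8.1411] v=[-1.2110]
Step 3: x=[7.7108] v=[-1.7213]
Step 4: x=[7.1798] v=[-2.1240]
Step 5: x=[6.5813] v=[-2.3940]
Step 6: x=[5.9527] v=[-2.5143]
Step 7: x=[5.3333] v=[-2.4775]
Step 8: x=[4.7619] v=[-2.2858]
Step 9: x=[4.2741] v=[-1.9513]
Step 10: x=[3.9004] v=[-1.4948]
Step 11: x=[3.6642] v=[-0.9449]
Step 12: x=[3.5802] v=[-0.3360]
Step 13: x=[3.6537] v=[0.2940]
First v>=0 after going negative at step 13, time=3.2500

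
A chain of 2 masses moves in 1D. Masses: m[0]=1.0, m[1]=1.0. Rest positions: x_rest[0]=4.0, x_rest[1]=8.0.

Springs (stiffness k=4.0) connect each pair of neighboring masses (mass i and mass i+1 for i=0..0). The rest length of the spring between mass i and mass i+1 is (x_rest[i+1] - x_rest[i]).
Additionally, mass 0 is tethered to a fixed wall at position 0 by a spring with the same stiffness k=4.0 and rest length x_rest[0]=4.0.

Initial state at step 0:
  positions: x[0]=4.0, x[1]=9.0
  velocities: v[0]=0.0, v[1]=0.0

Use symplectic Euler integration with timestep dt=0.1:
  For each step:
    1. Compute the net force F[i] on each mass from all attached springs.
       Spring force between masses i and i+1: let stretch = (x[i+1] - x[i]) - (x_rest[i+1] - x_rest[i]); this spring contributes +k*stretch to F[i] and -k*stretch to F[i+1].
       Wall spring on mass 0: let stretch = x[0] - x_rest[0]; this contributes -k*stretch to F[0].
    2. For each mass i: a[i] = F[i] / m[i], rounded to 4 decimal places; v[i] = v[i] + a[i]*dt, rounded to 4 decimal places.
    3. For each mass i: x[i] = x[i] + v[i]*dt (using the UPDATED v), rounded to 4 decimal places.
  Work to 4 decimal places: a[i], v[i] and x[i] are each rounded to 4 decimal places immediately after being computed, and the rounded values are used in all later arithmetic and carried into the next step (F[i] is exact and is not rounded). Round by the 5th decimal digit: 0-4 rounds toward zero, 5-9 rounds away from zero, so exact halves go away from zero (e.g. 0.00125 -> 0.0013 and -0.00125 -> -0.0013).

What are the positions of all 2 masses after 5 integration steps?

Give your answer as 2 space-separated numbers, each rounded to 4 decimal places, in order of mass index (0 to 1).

Step 0: x=[4.0000 9.0000] v=[0.0000 0.0000]
Step 1: x=[4.0400 8.9600] v=[0.4000 -0.4000]
Step 2: x=[4.1152 8.8832] v=[0.7520 -0.7680]
Step 3: x=[4.2165 8.7757] v=[1.0131 -1.0752]
Step 4: x=[4.3315 8.6458] v=[1.1502 -1.2989]
Step 5: x=[4.4458 8.5033] v=[1.1433 -1.4246]

Answer: 4.4458 8.5033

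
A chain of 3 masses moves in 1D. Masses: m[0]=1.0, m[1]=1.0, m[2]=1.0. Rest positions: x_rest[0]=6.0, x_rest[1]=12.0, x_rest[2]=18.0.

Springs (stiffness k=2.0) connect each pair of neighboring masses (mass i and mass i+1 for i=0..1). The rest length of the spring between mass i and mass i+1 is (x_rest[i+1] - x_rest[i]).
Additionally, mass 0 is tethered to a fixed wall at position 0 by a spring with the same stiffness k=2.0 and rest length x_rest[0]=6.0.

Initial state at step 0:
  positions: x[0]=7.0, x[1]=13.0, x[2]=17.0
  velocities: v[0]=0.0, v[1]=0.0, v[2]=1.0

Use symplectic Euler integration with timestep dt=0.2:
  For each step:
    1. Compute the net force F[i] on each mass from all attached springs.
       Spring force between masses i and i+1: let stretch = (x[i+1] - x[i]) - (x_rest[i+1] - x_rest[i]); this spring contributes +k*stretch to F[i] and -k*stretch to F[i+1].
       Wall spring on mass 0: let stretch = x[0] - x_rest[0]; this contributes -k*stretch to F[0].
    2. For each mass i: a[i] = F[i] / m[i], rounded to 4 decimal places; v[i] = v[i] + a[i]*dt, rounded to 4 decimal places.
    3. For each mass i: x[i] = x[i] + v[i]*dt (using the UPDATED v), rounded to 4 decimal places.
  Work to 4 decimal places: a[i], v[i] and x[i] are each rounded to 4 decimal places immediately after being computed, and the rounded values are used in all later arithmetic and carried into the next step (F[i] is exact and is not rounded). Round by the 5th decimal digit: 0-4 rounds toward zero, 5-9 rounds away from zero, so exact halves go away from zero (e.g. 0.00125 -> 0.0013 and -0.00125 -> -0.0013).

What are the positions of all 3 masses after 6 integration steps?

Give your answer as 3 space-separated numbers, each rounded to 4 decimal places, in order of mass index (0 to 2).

Step 0: x=[7.0000 13.0000 17.0000] v=[0.0000 0.0000 1.0000]
Step 1: x=[6.9200 12.8400 17.3600] v=[-0.4000 -0.8000 1.8000]
Step 2: x=[6.7600 12.5680 17.8384] v=[-0.8000 -1.3600 2.3920]
Step 3: x=[6.5238 12.2530 18.3752] v=[-1.1808 -1.5750 2.6838]
Step 4: x=[6.2241 11.9694 18.9022] v=[-1.4986 -1.4178 2.6349]
Step 5: x=[5.8861 11.7808 19.3546] v=[-1.6901 -0.9428 2.2618]
Step 6: x=[5.5488 11.7266 19.6811] v=[-1.6867 -0.2712 1.6323]

Answer: 5.5488 11.7266 19.6811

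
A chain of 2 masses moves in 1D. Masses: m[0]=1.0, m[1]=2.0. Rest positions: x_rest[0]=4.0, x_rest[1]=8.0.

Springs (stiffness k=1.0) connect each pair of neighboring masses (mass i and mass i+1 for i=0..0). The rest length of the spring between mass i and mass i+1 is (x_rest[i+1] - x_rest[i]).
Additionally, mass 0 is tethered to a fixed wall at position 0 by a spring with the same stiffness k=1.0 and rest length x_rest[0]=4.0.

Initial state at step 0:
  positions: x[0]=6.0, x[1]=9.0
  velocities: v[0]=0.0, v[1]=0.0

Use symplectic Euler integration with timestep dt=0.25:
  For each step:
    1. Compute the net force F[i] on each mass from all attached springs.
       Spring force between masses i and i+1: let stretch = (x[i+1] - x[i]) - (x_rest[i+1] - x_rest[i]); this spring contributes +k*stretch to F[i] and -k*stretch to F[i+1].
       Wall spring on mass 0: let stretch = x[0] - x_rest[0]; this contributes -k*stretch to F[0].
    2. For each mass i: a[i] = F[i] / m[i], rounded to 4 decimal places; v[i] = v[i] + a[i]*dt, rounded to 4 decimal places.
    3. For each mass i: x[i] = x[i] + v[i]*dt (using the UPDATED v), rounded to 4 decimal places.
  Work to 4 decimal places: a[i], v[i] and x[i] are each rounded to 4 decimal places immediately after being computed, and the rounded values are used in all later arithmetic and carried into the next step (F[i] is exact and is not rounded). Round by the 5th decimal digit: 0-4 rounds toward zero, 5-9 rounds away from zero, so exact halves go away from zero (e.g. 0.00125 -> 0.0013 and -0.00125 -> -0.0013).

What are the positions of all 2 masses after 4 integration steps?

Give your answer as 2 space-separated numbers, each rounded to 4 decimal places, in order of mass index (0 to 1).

Step 0: x=[6.0000 9.0000] v=[0.0000 0.0000]
Step 1: x=[5.8125 9.0313] v=[-0.7500 0.1250]
Step 2: x=[5.4629 9.0870] v=[-1.3984 0.2227]
Step 3: x=[4.9984 9.1544] v=[-1.8581 0.2697]
Step 4: x=[4.4812 9.2170] v=[-2.0687 0.2502]

Answer: 4.4812 9.2170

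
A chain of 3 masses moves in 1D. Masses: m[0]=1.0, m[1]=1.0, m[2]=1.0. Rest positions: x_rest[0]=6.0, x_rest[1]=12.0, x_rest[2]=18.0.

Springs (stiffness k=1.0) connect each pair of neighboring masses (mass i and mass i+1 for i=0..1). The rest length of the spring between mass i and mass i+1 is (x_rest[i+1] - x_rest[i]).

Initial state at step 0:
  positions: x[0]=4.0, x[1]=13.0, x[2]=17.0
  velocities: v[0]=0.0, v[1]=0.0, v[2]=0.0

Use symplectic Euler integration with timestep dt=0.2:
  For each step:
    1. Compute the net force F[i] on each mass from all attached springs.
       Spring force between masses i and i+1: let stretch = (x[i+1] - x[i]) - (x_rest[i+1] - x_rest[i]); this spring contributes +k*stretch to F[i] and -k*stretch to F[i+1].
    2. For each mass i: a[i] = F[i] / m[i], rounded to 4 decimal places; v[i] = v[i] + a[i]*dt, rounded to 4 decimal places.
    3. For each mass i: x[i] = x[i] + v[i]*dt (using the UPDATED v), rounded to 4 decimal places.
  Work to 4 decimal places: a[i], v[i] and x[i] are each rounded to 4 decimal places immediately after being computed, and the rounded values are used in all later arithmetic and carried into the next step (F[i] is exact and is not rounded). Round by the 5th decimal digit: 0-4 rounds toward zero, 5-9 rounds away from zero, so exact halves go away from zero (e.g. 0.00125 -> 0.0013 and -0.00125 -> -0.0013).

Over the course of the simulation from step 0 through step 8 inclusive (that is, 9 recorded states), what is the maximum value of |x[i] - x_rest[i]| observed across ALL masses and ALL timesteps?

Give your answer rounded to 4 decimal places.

Answer: 2.3308

Derivation:
Step 0: x=[4.0000 13.0000 17.0000] v=[0.0000 0.0000 0.0000]
Step 1: x=[4.1200 12.8000 17.0800] v=[0.6000 -1.0000 0.4000]
Step 2: x=[4.3472 12.4240 17.2288] v=[1.1360 -1.8800 0.7440]
Step 3: x=[4.6575 11.9171 17.4254] v=[1.5514 -2.5344 0.9830]
Step 4: x=[5.0182 11.3402 17.6417] v=[1.8033 -2.8847 1.0813]
Step 5: x=[5.3917 10.7624 17.8459] v=[1.8677 -2.8888 1.0210]
Step 6: x=[5.7401 10.2532 18.0068] v=[1.7418 -2.5462 0.8043]
Step 7: x=[6.0290 9.8736 18.0975] v=[1.4444 -1.8981 0.4536]
Step 8: x=[6.2317 9.6692 18.0993] v=[1.0133 -1.0222 0.0088]
Max displacement = 2.3308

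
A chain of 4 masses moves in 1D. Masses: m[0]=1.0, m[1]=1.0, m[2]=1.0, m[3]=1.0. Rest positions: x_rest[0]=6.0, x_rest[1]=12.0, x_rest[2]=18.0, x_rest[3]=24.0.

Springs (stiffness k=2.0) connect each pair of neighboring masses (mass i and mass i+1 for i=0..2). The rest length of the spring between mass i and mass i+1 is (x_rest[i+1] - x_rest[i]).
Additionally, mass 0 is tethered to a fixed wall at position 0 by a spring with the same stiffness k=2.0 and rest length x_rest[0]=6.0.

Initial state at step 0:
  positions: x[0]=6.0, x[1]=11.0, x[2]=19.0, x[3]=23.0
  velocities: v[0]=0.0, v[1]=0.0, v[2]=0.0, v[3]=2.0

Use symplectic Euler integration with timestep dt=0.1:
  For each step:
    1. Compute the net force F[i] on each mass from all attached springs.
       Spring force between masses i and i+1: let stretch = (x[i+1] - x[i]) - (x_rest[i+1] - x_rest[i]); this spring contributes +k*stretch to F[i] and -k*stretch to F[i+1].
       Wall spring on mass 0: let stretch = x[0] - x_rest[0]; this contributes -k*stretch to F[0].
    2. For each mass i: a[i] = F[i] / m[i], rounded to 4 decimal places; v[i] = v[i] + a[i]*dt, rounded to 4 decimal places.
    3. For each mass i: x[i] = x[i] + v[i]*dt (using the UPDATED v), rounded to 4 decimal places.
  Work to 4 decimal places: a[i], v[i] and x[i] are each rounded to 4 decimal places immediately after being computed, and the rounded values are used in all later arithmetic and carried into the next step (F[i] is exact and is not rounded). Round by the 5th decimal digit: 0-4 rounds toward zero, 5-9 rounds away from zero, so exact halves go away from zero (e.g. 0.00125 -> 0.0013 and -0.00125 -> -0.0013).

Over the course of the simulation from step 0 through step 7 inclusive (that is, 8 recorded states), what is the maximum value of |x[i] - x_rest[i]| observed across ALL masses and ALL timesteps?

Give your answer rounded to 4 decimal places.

Answer: 1.0431

Derivation:
Step 0: x=[6.0000 11.0000 19.0000 23.0000] v=[0.0000 0.0000 0.0000 2.0000]
Step 1: x=[5.9800 11.0600 18.9200 23.2400] v=[-0.2000 0.6000 -0.8000 2.4000]
Step 2: x=[5.9420 11.1756 18.7692 23.5136] v=[-0.3800 1.1560 -1.5080 2.7360]
Step 3: x=[5.8898 11.3384 18.5614 23.8123] v=[-0.5217 1.6280 -2.0778 2.9871]
Step 4: x=[5.8288 11.5367 18.3142 24.1260] v=[-0.6099 1.9829 -2.4722 3.1369]
Step 5: x=[5.7654 11.7564 18.0477 24.4435] v=[-0.6341 2.1968 -2.6653 3.1745]
Step 6: x=[5.7065 11.9821 17.7833 24.7530] v=[-0.5890 2.2569 -2.6444 3.0953]
Step 7: x=[5.6590 12.1983 17.5422 25.0431] v=[-0.4752 2.1620 -2.4107 2.9014]
Max displacement = 1.0431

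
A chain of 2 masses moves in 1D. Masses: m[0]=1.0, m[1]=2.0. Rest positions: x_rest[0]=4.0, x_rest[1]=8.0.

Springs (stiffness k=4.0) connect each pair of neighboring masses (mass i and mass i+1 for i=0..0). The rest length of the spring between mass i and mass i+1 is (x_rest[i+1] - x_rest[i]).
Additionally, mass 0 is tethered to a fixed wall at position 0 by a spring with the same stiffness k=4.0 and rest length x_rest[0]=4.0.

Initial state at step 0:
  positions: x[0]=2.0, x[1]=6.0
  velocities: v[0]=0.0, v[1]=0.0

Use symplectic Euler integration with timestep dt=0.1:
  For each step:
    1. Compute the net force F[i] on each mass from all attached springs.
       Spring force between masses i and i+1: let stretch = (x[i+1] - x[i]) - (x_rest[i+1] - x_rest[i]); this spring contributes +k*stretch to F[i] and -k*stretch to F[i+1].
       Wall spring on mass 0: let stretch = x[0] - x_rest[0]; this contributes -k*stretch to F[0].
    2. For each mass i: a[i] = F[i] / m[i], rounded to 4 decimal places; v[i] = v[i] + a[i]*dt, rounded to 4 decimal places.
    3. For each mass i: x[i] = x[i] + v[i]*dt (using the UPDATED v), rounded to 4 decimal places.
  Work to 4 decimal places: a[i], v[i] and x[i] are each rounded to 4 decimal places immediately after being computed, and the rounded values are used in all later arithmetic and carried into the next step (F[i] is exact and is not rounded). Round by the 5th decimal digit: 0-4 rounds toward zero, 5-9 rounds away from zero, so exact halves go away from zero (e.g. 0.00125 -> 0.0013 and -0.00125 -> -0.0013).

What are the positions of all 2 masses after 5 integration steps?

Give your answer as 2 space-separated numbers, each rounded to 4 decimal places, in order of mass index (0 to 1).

Answer: 2.9917 6.0517

Derivation:
Step 0: x=[2.0000 6.0000] v=[0.0000 0.0000]
Step 1: x=[2.0800 6.0000] v=[0.8000 0.0000]
Step 2: x=[2.2336 6.0016] v=[1.5360 0.0160]
Step 3: x=[2.4486 6.0078] v=[2.1498 0.0624]
Step 4: x=[2.7080 6.0229] v=[2.5940 0.1506]
Step 5: x=[2.9917 6.0517] v=[2.8368 0.2876]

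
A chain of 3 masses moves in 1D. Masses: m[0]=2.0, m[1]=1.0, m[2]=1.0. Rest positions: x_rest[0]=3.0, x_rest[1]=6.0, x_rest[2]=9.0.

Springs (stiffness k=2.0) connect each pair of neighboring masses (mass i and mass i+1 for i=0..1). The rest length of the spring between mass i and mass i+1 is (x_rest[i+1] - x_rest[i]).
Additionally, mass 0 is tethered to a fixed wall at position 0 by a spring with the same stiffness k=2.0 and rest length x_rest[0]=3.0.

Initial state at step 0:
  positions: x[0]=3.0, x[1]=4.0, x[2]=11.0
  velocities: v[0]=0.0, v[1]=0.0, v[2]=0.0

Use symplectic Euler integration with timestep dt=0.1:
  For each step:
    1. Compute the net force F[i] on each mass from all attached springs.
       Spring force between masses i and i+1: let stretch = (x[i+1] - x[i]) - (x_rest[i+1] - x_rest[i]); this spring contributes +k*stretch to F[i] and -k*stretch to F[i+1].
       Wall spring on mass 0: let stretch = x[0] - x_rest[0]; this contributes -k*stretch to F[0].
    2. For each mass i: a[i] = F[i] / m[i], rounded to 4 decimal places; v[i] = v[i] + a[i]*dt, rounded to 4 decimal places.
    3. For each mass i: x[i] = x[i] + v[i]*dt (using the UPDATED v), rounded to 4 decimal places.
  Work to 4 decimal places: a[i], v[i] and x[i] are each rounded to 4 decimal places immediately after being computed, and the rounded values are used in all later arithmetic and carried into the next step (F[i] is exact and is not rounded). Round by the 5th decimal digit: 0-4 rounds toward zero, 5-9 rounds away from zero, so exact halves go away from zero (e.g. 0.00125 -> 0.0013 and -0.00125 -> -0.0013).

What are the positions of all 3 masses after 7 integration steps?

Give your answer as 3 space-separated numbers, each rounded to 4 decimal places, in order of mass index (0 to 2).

Answer: 2.6216 6.5803 9.2206

Derivation:
Step 0: x=[3.0000 4.0000 11.0000] v=[0.0000 0.0000 0.0000]
Step 1: x=[2.9800 4.1200 10.9200] v=[-0.2000 1.2000 -0.8000]
Step 2: x=[2.9416 4.3532 10.7640] v=[-0.3840 2.3320 -1.5600]
Step 3: x=[2.8879 4.6864 10.5398] v=[-0.5370 3.3318 -2.2422]
Step 4: x=[2.8233 5.1007 10.2585] v=[-0.6459 4.1428 -2.8129]
Step 5: x=[2.7533 5.5726 9.9341] v=[-0.7005 4.7189 -3.2445]
Step 6: x=[2.6839 6.0753 9.5824] v=[-0.6939 5.0273 -3.5168]
Step 7: x=[2.6216 6.5803 9.2206] v=[-0.6232 5.0504 -3.6182]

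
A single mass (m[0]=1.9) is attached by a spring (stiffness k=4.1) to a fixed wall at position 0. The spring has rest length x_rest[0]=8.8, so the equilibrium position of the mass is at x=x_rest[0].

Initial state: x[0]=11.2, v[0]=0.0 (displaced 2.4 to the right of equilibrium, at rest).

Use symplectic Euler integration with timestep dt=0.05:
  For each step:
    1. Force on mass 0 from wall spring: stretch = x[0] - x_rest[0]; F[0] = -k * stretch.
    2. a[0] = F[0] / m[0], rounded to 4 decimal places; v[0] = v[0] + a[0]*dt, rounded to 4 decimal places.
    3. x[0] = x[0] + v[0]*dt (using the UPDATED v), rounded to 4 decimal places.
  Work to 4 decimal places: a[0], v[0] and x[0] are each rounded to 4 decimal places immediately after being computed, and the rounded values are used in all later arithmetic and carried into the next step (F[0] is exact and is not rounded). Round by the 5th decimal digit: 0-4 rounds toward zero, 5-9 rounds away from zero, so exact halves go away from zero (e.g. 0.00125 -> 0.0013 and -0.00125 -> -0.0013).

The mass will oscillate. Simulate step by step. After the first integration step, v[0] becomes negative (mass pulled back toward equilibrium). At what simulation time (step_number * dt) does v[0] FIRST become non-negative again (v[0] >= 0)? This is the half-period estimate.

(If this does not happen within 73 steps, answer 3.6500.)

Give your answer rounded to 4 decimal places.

Step 0: x=[11.2000] v=[0.0000]
Step 1: x=[11.1871] v=[-0.2589]
Step 2: x=[11.1613] v=[-0.5165]
Step 3: x=[11.1227] v=[-0.7713]
Step 4: x=[11.0716] v=[-1.0219]
Step 5: x=[11.0083] v=[-1.2670]
Step 6: x=[10.9330] v=[-1.5053]
Step 7: x=[10.8462] v=[-1.7354]
Step 8: x=[10.7484] v=[-1.9562]
Step 9: x=[10.6401] v=[-2.1664]
Step 10: x=[10.5219] v=[-2.3649]
Step 11: x=[10.3944] v=[-2.5507]
Step 12: x=[10.2583] v=[-2.7227]
Step 13: x=[10.1143] v=[-2.8800]
Step 14: x=[9.9632] v=[-3.0218]
Step 15: x=[9.8058] v=[-3.1473]
Step 16: x=[9.6430] v=[-3.2558]
Step 17: x=[9.4757] v=[-3.3468]
Step 18: x=[9.3047] v=[-3.4197]
Step 19: x=[9.1310] v=[-3.4742]
Step 20: x=[8.9555] v=[-3.5099]
Step 21: x=[8.7792] v=[-3.5267]
Step 22: x=[8.6030] v=[-3.5245]
Step 23: x=[8.4278] v=[-3.5032]
Step 24: x=[8.2547] v=[-3.4630]
Step 25: x=[8.0845] v=[-3.4042]
Step 26: x=[7.9182] v=[-3.3270]
Step 27: x=[7.7566] v=[-3.2319]
Step 28: x=[7.6006] v=[-3.1193]
Step 29: x=[7.4511] v=[-2.9899]
Step 30: x=[7.3089] v=[-2.8444]
Step 31: x=[7.1747] v=[-2.6835]
Step 32: x=[7.0493] v=[-2.5081]
Step 33: x=[6.9333] v=[-2.3192]
Step 34: x=[6.8274] v=[-2.1178]
Step 35: x=[6.7322] v=[-1.9050]
Step 36: x=[6.6481] v=[-1.6819]
Step 37: x=[6.5756] v=[-1.4497]
Step 38: x=[6.5151] v=[-1.2097]
Step 39: x=[6.4669] v=[-0.9632]
Step 40: x=[6.4313] v=[-0.7115]
Step 41: x=[6.4085] v=[-0.4559]
Step 42: x=[6.3986] v=[-0.1979]
Step 43: x=[6.4017] v=[0.0612]
First v>=0 after going negative at step 43, time=2.1500

Answer: 2.1500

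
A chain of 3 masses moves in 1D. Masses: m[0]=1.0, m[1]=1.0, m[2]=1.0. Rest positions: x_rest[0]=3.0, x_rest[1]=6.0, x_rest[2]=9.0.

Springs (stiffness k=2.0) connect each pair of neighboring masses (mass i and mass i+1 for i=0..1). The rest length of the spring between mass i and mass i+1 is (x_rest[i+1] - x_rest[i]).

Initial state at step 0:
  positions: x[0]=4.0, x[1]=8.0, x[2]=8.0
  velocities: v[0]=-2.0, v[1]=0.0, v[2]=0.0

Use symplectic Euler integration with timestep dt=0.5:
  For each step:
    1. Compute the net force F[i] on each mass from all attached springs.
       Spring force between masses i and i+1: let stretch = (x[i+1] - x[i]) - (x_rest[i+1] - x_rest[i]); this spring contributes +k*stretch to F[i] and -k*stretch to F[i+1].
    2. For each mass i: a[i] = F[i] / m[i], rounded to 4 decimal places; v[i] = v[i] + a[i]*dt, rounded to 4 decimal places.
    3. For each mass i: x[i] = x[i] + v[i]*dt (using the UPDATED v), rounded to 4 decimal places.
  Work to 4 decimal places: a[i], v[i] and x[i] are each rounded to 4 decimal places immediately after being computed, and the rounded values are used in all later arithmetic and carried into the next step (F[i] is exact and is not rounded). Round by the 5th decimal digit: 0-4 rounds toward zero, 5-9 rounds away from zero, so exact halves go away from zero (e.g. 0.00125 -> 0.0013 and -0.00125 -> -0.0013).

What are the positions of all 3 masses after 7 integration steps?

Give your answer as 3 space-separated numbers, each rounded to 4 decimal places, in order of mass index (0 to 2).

Step 0: x=[4.0000 8.0000 8.0000] v=[-2.0000 0.0000 0.0000]
Step 1: x=[3.5000 6.0000 9.5000] v=[-1.0000 -4.0000 3.0000]
Step 2: x=[2.7500 4.5000 10.7500] v=[-1.5000 -3.0000 2.5000]
Step 3: x=[1.3750 5.2500 10.3750] v=[-2.7500 1.5000 -0.7500]
Step 4: x=[0.4375 6.6250 8.9375] v=[-1.8750 2.7500 -2.8750]
Step 5: x=[1.0938 6.0625 7.8438] v=[1.3125 -1.1250 -2.1875]
Step 6: x=[2.7344 3.9063 7.3594] v=[3.2812 -4.3124 -0.9688]
Step 7: x=[3.4610 2.8907 6.6485] v=[1.4531 -2.0312 -1.4219]

Answer: 3.4610 2.8907 6.6485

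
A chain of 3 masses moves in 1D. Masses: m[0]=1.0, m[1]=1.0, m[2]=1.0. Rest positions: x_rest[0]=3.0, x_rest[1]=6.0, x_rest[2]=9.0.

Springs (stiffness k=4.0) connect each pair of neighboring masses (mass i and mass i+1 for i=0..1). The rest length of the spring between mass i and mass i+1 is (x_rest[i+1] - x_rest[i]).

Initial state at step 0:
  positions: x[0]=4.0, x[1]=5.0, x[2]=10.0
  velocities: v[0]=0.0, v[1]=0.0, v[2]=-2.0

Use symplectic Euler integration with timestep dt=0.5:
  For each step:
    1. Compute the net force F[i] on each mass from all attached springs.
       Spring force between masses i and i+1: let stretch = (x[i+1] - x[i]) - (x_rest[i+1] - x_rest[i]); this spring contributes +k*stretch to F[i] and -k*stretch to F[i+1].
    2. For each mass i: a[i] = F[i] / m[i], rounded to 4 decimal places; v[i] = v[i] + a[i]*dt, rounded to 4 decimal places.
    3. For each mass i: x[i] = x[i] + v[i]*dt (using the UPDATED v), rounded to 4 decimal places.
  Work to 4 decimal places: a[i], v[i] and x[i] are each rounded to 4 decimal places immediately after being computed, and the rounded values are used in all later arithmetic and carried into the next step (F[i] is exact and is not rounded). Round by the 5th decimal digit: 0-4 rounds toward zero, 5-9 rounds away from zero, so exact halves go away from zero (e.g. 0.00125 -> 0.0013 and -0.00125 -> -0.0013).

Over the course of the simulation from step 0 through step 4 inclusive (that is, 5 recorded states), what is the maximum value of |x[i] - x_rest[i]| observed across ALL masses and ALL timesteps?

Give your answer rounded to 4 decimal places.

Step 0: x=[4.0000 5.0000 10.0000] v=[0.0000 0.0000 -2.0000]
Step 1: x=[2.0000 9.0000 7.0000] v=[-4.0000 8.0000 -6.0000]
Step 2: x=[4.0000 4.0000 9.0000] v=[4.0000 -10.0000 4.0000]
Step 3: x=[3.0000 4.0000 9.0000] v=[-2.0000 0.0000 0.0000]
Step 4: x=[0.0000 8.0000 7.0000] v=[-6.0000 8.0000 -4.0000]
Max displacement = 3.0000

Answer: 3.0000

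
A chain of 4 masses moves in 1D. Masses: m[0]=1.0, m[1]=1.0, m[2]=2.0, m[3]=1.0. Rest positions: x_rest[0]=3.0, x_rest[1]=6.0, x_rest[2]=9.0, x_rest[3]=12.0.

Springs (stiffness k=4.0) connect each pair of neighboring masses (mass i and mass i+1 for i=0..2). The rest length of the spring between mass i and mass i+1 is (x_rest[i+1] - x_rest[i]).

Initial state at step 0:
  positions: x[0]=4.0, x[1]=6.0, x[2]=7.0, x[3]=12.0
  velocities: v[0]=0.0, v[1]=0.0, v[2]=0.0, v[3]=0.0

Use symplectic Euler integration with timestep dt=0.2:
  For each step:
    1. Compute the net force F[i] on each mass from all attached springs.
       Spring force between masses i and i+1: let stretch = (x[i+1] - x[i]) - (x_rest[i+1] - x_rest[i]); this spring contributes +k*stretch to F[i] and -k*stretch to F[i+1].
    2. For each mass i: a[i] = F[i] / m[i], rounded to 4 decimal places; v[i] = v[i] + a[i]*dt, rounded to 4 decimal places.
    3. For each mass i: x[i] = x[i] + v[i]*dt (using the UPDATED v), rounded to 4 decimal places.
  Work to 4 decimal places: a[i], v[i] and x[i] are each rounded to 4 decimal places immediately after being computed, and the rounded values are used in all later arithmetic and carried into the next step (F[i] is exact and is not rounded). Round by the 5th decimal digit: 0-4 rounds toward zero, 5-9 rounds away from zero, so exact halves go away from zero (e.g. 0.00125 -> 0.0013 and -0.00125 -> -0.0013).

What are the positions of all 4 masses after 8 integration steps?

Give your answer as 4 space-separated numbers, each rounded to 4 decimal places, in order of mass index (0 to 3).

Answer: 0.9266 5.5739 8.9039 11.6920

Derivation:
Step 0: x=[4.0000 6.0000 7.0000 12.0000] v=[0.0000 0.0000 0.0000 0.0000]
Step 1: x=[3.8400 5.8400 7.3200 11.6800] v=[-0.8000 -0.8000 1.6000 -1.6000]
Step 2: x=[3.5200 5.5968 7.8704 11.1424] v=[-1.6000 -1.2160 2.7520 -2.6880]
Step 3: x=[3.0523 5.3851 8.5007 10.5613] v=[-2.3386 -1.0586 3.1514 -2.9056]
Step 4: x=[2.4778 5.2986 9.0466 10.1305] v=[-2.8724 -0.4324 2.7294 -2.1541]
Step 5: x=[1.8746 5.3605 9.3794 10.0063] v=[-3.0158 0.3094 1.6638 -0.6212]
Step 6: x=[1.3492 5.5077 9.4408 10.2618] v=[-2.6271 0.7358 0.3070 1.2773]
Step 7: x=[1.0091 5.6188 9.2532 10.8659] v=[-1.7003 0.5555 -0.9378 3.0205]
Step 8: x=[0.9266 5.5739 8.9039 11.6920] v=[-0.4125 -0.2247 -1.7465 4.1303]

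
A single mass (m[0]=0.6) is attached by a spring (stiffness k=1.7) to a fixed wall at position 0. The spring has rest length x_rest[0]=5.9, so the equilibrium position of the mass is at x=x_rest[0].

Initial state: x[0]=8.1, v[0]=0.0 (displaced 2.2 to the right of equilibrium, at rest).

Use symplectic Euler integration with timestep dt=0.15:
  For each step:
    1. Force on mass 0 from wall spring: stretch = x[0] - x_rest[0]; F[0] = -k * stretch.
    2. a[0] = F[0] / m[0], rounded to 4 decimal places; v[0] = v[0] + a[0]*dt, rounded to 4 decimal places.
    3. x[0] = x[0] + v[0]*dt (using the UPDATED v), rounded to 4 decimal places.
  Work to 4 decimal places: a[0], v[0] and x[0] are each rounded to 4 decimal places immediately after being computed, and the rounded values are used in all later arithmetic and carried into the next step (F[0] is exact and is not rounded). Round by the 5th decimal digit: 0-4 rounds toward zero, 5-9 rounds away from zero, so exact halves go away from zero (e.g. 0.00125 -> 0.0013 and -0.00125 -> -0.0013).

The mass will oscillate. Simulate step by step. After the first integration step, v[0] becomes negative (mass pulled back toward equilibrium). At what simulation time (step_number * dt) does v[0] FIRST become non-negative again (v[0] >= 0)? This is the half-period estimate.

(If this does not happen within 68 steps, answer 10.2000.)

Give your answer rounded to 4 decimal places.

Answer: 1.9500

Derivation:
Step 0: x=[8.1000] v=[0.0000]
Step 1: x=[7.9598] v=[-0.9350]
Step 2: x=[7.6882] v=[-1.8104]
Step 3: x=[7.3026] v=[-2.5704]
Step 4: x=[6.8276] v=[-3.1665]
Step 5: x=[6.2935] v=[-3.5607]
Step 6: x=[5.7343] v=[-3.7279]
Step 7: x=[5.1857] v=[-3.6575]
Step 8: x=[4.6826] v=[-3.3539]
Step 9: x=[4.2571] v=[-2.8365]
Step 10: x=[3.9364] v=[-2.1383]
Step 11: x=[3.7408] v=[-1.3038]
Step 12: x=[3.6829] v=[-0.3861]
Step 13: x=[3.7663] v=[0.5562]
First v>=0 after going negative at step 13, time=1.9500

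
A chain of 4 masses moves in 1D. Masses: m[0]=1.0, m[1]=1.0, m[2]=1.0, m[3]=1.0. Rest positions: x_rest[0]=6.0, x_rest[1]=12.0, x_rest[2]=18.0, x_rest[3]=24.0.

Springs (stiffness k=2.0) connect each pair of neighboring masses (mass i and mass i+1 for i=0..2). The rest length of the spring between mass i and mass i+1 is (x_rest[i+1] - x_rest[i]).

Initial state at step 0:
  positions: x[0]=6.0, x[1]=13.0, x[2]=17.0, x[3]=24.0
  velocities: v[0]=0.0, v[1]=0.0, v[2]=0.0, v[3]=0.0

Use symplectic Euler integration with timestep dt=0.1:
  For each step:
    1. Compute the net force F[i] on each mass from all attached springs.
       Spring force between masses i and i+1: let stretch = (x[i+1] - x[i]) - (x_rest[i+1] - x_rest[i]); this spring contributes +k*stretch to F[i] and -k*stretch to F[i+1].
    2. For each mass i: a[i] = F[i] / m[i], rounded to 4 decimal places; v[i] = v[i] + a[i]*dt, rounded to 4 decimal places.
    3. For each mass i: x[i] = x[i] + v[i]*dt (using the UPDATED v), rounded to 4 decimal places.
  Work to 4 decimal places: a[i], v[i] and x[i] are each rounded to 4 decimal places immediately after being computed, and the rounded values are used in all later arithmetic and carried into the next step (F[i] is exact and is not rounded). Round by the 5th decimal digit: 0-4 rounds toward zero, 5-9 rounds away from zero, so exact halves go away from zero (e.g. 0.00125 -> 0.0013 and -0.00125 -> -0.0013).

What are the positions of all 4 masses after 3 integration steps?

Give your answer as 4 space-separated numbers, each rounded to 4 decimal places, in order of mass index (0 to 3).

Answer: 6.1121 12.6597 17.3403 23.8879

Derivation:
Step 0: x=[6.0000 13.0000 17.0000 24.0000] v=[0.0000 0.0000 0.0000 0.0000]
Step 1: x=[6.0200 12.9400 17.0600 23.9800] v=[0.2000 -0.6000 0.6000 -0.2000]
Step 2: x=[6.0584 12.8240 17.1760 23.9416] v=[0.3840 -1.1600 1.1600 -0.3840]
Step 3: x=[6.1121 12.6597 17.3403 23.8879] v=[0.5371 -1.6427 1.6427 -0.5371]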